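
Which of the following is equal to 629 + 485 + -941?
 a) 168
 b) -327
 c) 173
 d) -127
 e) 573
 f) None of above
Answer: c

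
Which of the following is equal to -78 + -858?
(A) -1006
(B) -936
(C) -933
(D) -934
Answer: B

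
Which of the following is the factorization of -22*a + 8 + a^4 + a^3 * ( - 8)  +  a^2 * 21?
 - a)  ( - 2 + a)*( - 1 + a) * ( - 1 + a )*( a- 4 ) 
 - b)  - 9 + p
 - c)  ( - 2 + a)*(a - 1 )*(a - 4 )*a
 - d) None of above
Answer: a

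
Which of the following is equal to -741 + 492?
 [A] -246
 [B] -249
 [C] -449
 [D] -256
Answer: B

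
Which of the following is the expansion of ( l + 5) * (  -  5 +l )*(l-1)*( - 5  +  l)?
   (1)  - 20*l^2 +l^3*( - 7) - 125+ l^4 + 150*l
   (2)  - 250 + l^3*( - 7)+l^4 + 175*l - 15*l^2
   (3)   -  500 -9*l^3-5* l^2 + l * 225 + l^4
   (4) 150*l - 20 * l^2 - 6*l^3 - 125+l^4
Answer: 4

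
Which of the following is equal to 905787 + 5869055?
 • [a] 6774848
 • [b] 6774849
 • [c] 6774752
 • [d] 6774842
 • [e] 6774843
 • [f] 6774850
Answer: d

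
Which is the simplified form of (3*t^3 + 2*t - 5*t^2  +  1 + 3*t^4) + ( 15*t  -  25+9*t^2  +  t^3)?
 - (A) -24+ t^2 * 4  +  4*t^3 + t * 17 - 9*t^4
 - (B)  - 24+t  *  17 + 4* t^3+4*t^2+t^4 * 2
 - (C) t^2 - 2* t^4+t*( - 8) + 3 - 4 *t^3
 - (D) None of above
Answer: D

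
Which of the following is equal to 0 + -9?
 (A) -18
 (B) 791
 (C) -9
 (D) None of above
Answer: C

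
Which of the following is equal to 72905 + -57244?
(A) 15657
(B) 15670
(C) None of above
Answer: C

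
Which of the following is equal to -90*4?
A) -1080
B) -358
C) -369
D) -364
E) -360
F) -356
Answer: E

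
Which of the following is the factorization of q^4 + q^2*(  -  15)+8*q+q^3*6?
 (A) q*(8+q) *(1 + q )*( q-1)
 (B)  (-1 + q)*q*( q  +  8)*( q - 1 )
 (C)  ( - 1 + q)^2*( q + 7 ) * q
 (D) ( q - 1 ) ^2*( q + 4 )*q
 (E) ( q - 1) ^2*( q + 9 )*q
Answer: B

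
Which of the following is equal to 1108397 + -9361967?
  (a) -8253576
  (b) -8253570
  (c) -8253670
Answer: b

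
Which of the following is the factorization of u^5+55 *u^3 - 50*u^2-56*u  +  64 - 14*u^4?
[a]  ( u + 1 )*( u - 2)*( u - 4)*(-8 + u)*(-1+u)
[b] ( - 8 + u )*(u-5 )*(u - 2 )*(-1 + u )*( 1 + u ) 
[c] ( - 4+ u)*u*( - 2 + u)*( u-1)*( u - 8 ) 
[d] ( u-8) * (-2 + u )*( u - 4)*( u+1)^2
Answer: a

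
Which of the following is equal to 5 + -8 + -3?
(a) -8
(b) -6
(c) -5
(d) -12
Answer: b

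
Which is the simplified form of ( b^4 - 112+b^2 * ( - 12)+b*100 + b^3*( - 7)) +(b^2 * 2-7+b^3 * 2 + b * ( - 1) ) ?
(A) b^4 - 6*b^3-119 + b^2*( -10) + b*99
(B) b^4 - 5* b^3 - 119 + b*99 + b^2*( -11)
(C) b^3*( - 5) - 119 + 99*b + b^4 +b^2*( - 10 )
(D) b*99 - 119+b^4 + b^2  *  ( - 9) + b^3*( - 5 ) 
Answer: C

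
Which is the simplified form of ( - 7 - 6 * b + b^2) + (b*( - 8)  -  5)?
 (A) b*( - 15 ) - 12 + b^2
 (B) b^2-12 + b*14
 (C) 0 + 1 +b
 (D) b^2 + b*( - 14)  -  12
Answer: D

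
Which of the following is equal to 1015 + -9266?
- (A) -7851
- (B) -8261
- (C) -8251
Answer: C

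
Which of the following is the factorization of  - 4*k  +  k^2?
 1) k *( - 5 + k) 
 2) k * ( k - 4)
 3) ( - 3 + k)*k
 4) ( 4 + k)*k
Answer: 2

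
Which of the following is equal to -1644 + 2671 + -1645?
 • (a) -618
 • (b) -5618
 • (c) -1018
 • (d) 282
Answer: a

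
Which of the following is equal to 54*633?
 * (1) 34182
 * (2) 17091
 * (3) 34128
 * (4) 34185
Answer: 1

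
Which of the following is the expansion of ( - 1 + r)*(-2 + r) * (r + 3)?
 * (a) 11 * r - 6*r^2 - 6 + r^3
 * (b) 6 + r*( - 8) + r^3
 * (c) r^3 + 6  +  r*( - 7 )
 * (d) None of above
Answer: c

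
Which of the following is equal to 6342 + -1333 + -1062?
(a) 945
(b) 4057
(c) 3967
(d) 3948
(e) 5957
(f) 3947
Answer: f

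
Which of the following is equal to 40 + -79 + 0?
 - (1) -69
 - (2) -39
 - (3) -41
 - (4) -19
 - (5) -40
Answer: 2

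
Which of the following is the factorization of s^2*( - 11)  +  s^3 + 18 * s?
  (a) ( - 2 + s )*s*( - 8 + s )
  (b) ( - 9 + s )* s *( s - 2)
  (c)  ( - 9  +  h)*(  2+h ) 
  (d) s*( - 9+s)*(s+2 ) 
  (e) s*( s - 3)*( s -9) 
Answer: b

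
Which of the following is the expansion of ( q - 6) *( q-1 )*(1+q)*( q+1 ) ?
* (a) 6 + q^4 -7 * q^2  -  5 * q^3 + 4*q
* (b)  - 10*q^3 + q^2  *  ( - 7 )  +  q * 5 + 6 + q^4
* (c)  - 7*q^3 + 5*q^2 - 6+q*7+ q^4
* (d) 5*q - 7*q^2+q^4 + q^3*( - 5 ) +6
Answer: d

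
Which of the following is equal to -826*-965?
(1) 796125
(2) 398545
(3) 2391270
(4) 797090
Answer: 4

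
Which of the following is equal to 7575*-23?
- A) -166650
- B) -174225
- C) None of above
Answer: B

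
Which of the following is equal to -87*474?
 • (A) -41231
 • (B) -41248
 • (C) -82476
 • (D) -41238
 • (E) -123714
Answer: D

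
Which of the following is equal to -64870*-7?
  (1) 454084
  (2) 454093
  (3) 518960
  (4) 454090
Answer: 4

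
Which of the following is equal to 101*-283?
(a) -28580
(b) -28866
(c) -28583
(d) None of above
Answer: c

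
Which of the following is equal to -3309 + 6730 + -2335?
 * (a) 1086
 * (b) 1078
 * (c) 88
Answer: a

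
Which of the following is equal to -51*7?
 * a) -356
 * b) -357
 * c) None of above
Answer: b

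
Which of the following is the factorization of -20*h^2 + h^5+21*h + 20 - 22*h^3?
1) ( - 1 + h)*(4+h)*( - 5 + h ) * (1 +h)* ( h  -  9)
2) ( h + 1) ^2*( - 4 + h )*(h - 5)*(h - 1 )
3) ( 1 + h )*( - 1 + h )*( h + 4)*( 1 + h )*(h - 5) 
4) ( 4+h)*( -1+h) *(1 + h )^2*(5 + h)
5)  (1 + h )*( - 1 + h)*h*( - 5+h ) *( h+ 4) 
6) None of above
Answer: 3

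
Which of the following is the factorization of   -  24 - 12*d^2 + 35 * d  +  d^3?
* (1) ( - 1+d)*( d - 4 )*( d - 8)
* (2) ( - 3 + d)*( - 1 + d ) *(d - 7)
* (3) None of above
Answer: 3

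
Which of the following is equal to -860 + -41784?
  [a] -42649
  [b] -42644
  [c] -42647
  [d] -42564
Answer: b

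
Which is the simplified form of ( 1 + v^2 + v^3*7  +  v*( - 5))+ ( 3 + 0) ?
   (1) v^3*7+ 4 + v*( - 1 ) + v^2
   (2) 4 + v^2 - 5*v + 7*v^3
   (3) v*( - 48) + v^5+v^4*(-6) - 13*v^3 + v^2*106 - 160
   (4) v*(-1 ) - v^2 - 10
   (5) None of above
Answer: 2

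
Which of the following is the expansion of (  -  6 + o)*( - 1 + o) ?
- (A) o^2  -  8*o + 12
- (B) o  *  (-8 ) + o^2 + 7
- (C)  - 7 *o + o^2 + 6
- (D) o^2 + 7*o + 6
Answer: C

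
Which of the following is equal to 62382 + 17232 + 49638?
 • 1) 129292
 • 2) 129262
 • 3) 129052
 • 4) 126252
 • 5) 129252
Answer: 5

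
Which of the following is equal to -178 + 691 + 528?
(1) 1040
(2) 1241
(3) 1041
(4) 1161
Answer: 3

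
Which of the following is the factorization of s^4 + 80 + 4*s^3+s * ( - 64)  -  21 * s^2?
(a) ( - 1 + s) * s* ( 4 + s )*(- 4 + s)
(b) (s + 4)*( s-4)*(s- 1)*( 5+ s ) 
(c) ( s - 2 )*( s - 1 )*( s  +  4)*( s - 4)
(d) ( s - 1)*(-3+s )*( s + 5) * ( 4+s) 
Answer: b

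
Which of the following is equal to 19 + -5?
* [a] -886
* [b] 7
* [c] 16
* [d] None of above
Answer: d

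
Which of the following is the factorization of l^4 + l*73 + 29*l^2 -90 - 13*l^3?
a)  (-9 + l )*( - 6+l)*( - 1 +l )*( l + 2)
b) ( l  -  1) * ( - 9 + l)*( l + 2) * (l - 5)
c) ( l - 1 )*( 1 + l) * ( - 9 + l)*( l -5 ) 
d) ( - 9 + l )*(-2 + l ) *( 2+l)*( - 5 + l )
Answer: b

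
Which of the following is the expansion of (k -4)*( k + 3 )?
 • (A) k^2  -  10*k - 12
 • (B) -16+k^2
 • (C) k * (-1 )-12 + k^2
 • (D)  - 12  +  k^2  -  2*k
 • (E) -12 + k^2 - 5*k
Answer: C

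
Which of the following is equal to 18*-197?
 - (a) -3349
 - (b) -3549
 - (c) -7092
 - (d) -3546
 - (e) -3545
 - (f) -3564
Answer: d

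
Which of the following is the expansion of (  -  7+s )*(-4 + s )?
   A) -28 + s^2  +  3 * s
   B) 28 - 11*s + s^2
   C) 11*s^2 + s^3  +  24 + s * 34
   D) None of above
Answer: B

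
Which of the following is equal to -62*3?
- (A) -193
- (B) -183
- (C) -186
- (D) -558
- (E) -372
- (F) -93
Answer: C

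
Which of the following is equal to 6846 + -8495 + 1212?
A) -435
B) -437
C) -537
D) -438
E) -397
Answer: B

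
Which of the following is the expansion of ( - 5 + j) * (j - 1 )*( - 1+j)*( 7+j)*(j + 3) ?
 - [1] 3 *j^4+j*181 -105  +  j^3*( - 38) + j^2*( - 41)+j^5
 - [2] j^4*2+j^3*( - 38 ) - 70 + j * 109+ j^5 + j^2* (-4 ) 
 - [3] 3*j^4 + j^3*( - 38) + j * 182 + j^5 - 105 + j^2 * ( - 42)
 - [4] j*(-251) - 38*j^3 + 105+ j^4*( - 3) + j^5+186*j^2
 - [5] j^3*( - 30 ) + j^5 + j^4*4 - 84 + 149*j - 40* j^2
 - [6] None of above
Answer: 6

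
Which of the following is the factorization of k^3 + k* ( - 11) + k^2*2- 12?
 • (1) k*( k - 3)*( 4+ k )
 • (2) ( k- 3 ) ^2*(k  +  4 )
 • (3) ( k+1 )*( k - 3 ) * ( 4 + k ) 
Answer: 3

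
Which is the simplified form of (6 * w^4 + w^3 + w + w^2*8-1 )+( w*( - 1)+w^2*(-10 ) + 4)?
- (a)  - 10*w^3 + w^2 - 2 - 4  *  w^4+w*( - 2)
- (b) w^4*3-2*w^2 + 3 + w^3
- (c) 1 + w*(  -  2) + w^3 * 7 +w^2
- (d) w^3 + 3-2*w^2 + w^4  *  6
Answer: d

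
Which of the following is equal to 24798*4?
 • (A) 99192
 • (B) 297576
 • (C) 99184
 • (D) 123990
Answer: A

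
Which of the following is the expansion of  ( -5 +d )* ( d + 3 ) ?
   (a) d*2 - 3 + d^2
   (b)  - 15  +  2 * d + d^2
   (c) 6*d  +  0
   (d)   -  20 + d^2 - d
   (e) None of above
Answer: e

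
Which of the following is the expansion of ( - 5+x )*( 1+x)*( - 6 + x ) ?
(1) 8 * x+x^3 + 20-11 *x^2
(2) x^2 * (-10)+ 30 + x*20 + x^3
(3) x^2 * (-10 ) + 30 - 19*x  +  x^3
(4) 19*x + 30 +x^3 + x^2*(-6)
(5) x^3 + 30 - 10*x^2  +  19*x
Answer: 5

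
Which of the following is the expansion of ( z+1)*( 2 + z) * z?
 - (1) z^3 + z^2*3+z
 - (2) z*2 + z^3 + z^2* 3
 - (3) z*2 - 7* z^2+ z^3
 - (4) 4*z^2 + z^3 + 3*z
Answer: 2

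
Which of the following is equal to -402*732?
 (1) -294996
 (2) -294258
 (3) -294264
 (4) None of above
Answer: 3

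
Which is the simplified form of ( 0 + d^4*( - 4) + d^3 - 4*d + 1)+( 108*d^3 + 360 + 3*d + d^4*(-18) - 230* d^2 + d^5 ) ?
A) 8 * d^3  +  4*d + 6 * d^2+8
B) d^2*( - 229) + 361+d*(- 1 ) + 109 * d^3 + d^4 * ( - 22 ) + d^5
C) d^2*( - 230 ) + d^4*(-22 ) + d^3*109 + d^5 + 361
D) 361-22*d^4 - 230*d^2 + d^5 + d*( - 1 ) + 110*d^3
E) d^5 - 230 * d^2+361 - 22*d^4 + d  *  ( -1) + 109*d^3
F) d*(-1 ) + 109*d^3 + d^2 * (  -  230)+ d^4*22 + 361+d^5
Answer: E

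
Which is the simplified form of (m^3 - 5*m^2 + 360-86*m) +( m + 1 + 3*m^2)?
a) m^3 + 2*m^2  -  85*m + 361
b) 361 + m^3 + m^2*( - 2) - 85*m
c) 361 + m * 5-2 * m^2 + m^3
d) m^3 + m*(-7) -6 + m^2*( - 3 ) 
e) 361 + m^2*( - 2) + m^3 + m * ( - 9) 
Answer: b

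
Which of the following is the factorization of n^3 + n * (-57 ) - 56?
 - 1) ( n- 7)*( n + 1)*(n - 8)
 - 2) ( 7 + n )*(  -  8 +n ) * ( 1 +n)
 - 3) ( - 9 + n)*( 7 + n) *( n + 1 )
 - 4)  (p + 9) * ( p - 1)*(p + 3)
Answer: 2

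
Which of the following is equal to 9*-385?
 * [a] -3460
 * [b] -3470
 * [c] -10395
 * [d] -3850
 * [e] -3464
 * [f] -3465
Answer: f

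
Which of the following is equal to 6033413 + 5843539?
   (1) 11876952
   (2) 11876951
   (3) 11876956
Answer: 1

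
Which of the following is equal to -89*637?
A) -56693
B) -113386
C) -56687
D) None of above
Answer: A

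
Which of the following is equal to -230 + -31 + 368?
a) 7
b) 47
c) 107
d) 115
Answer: c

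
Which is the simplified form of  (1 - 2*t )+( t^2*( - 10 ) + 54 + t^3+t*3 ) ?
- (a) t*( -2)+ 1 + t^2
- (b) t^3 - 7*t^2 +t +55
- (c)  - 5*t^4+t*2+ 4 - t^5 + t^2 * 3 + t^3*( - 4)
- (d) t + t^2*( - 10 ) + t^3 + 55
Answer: d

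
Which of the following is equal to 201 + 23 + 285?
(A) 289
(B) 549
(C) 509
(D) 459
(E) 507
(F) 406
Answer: C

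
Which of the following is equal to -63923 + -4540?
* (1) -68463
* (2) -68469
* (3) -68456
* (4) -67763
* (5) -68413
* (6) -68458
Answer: 1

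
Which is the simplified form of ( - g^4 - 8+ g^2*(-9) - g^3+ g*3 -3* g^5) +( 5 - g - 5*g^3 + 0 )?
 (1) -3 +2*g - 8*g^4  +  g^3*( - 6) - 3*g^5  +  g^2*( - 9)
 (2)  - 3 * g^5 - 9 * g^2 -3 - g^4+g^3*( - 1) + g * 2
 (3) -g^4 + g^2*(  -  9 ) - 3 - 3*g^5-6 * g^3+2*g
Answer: 3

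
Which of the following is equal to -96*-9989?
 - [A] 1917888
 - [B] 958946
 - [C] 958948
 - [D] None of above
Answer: D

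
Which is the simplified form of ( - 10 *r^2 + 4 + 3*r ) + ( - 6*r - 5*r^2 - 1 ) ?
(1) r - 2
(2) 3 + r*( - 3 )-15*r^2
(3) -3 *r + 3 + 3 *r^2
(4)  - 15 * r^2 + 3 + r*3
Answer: 2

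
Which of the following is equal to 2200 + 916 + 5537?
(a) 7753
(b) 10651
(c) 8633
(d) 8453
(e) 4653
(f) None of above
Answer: f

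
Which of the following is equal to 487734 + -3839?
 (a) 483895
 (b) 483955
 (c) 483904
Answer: a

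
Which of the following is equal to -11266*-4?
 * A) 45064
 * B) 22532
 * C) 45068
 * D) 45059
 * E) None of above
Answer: A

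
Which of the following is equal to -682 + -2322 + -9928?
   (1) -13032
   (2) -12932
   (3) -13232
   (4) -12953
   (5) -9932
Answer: 2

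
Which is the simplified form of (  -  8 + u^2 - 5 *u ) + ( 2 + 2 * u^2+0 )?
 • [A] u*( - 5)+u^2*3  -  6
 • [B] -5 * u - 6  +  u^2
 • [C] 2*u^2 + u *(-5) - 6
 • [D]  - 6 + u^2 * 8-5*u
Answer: A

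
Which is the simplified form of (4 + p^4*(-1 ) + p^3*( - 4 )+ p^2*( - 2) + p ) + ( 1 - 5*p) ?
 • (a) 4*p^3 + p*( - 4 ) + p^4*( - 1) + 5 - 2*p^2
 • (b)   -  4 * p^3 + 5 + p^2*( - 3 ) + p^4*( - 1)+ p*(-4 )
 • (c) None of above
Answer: c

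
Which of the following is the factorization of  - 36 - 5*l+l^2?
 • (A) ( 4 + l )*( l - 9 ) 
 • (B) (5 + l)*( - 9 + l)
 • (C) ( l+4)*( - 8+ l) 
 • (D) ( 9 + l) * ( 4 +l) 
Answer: A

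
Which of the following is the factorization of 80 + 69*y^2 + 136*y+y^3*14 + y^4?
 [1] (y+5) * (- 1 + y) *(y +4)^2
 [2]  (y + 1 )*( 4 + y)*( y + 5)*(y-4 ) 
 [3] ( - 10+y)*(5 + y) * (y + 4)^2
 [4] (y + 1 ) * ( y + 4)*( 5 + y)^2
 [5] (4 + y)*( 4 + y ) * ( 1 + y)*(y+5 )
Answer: 5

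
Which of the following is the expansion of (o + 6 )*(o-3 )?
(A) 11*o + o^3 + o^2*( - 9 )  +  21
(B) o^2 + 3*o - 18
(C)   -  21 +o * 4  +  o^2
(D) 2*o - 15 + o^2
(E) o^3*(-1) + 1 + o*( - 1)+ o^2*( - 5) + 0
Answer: B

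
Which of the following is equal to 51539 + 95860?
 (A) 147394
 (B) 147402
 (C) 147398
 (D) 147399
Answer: D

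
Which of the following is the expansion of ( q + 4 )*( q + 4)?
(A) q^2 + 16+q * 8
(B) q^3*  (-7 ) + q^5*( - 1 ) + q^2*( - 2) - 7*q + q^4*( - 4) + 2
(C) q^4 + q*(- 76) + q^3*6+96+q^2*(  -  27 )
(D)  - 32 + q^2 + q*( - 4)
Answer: A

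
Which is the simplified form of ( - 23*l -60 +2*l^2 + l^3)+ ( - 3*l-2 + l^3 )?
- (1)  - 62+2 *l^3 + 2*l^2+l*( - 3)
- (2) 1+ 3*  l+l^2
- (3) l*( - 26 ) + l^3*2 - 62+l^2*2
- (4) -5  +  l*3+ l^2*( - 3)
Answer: 3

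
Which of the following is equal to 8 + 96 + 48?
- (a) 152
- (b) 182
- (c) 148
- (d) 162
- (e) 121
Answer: a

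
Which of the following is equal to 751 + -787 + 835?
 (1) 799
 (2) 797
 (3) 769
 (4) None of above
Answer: 1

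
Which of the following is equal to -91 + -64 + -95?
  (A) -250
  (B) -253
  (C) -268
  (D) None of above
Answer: A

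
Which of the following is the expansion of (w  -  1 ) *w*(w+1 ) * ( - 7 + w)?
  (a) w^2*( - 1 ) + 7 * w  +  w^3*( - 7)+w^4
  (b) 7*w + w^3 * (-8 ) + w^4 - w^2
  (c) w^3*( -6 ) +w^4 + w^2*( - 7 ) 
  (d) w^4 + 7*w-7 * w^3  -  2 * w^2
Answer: a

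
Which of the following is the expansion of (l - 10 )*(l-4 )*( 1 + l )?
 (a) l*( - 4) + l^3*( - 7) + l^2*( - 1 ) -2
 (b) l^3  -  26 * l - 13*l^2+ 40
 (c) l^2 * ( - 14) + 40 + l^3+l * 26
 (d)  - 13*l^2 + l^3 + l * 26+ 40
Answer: d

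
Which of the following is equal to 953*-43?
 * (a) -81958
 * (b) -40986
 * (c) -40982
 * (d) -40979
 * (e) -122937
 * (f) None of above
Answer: d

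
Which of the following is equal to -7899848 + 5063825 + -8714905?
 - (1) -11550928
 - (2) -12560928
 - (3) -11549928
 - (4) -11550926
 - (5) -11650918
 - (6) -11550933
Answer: 1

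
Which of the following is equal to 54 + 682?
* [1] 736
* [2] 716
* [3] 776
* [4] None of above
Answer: 1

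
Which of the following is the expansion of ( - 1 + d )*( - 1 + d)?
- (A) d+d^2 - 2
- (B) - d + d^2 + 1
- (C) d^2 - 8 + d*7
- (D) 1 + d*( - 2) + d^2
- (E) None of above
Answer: D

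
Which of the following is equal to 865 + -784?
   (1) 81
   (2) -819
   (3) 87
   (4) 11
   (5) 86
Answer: 1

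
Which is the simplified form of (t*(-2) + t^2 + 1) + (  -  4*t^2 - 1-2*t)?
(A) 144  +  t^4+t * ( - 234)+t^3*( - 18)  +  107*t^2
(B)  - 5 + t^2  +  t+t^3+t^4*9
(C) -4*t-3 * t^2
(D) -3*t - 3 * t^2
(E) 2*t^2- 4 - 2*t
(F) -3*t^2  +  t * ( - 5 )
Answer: C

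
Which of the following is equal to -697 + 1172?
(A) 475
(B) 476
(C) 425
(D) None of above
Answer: A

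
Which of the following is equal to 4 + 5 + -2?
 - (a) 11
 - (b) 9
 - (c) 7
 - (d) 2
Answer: c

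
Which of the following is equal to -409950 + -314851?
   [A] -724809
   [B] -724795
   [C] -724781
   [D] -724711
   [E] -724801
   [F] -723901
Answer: E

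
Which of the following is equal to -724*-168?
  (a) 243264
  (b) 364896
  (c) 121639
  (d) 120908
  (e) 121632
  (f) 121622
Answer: e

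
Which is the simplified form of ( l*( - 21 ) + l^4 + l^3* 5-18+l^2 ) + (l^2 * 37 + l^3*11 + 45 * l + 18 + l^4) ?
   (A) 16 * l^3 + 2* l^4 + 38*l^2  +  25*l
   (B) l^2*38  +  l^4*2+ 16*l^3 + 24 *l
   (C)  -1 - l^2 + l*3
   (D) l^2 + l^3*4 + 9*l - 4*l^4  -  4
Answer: B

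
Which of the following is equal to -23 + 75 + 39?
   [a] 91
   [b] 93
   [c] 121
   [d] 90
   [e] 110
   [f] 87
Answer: a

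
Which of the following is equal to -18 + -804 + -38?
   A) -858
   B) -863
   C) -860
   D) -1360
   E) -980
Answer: C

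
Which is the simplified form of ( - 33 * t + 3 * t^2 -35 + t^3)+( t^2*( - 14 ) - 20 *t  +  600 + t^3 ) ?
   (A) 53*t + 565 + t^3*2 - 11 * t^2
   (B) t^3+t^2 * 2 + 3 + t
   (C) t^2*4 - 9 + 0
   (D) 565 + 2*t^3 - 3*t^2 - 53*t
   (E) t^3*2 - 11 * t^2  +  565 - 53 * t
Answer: E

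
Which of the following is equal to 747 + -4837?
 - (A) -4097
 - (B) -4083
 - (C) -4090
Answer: C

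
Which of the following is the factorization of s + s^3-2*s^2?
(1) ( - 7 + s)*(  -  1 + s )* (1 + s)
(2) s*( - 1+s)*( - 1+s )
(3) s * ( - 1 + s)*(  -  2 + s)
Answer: 2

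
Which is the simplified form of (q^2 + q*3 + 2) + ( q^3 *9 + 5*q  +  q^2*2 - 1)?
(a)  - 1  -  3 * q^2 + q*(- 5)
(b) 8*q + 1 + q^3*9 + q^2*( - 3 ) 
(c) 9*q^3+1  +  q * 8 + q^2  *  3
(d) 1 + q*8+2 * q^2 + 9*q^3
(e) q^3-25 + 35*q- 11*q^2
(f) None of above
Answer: c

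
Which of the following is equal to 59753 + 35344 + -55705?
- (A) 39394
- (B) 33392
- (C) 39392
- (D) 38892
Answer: C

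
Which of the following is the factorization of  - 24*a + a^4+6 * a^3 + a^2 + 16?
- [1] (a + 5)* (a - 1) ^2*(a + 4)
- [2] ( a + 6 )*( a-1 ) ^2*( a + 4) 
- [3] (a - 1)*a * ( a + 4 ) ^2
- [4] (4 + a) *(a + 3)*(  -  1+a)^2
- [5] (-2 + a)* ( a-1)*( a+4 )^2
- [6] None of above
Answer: 6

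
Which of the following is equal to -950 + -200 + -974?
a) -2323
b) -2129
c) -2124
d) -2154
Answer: c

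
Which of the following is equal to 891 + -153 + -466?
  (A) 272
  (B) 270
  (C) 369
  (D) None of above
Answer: A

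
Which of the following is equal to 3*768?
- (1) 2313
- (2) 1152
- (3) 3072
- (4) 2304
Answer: 4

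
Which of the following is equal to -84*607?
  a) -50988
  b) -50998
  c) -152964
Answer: a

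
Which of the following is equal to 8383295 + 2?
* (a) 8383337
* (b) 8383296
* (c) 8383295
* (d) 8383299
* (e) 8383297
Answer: e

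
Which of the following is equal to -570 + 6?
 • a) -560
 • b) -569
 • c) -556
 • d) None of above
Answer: d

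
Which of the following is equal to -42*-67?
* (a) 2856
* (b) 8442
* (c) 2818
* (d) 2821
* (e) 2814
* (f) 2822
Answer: e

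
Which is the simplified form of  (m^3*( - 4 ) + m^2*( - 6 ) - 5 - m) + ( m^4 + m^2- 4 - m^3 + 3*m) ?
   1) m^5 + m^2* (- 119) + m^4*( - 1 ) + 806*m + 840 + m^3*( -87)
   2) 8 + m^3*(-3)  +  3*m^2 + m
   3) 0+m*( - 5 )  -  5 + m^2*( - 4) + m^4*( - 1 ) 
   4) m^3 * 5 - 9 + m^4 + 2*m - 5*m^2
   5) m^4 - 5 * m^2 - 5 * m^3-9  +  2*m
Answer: 5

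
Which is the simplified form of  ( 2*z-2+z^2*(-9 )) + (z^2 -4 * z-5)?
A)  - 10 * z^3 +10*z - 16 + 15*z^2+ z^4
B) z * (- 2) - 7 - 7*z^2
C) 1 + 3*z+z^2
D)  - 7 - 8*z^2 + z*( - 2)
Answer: D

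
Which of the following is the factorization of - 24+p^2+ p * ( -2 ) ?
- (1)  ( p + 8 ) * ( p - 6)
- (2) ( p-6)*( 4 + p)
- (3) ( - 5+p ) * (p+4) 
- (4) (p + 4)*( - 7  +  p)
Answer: 2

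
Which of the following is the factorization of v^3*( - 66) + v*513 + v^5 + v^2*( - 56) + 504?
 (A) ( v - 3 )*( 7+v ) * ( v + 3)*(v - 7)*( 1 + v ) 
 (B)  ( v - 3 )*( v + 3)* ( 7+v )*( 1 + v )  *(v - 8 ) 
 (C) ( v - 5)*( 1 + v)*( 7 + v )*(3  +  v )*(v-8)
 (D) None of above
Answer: B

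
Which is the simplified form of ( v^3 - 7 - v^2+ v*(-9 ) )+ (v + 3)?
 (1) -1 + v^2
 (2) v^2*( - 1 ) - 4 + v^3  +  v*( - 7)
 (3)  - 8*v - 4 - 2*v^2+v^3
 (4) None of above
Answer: 4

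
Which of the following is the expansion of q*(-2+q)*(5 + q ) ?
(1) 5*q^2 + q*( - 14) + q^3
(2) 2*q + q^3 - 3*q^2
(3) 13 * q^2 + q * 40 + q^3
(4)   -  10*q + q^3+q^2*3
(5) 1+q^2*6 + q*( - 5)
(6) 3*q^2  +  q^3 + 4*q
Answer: 4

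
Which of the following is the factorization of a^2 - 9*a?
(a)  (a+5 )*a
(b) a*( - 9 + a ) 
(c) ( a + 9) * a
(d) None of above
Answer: b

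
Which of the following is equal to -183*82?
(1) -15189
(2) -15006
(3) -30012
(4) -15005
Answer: 2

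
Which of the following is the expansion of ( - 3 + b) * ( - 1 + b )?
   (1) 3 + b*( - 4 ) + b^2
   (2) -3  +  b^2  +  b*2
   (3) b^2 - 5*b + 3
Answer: 1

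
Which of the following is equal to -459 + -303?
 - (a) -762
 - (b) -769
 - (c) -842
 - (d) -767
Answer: a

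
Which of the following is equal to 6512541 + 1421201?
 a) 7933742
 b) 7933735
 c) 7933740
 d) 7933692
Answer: a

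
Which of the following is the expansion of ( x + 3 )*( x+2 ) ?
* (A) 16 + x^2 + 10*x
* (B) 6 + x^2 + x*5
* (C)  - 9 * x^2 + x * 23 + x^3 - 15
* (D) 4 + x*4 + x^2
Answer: B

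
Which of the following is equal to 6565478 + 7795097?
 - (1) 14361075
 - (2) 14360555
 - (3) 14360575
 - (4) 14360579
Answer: 3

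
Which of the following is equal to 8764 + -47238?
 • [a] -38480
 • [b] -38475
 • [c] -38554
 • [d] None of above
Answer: d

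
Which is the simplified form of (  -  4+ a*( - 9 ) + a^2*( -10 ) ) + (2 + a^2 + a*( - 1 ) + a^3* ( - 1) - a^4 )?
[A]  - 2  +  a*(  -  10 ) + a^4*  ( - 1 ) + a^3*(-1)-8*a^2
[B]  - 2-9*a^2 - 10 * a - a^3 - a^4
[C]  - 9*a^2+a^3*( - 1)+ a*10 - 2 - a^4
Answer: B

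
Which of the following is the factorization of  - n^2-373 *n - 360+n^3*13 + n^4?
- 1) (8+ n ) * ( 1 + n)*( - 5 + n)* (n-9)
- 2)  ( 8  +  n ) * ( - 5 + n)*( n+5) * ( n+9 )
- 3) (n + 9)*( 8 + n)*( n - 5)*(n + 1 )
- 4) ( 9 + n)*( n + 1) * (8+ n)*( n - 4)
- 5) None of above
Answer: 3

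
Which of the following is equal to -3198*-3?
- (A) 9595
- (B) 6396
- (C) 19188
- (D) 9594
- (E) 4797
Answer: D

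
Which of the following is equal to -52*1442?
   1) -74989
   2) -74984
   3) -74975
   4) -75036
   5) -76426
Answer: 2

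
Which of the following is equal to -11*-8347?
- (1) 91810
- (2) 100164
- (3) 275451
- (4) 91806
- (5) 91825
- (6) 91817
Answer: 6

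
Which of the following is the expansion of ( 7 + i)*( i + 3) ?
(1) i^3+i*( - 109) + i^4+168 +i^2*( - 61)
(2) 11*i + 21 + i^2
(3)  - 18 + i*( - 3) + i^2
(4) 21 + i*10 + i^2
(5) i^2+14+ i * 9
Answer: 4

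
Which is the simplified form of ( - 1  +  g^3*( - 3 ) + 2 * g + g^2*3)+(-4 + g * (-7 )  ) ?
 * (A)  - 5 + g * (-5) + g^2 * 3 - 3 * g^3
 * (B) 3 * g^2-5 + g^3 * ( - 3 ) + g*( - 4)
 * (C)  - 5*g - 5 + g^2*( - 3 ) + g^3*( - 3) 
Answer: A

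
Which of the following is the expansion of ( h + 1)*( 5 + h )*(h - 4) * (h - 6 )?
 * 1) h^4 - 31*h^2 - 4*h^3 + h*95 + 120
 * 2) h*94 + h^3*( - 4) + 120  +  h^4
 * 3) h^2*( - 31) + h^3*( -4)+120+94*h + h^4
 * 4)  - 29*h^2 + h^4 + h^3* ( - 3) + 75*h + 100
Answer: 3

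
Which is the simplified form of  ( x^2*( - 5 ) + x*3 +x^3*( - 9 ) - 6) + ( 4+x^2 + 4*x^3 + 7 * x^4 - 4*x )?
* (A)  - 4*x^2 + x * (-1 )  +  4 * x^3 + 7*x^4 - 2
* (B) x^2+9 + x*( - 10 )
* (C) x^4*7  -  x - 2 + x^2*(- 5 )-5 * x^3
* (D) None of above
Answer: D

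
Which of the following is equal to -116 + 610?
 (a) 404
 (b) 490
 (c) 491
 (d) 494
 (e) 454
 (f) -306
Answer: d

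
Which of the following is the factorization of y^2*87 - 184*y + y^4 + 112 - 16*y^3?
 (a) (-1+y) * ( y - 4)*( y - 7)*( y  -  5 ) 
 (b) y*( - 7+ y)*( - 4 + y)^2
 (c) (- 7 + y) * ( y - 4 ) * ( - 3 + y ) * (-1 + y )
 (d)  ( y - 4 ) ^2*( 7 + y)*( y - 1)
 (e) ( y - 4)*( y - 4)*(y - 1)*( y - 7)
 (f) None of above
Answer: e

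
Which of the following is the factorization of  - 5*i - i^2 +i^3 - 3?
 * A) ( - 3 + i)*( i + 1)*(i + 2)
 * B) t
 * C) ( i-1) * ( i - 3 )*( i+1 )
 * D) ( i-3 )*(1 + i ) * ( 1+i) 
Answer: D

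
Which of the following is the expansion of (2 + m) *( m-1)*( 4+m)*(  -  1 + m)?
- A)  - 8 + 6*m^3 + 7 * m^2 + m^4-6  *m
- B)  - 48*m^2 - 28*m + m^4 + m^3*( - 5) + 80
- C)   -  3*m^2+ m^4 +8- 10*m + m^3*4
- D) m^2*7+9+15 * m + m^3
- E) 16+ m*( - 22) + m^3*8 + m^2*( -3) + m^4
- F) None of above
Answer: C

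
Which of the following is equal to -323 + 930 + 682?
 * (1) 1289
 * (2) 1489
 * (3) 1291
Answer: 1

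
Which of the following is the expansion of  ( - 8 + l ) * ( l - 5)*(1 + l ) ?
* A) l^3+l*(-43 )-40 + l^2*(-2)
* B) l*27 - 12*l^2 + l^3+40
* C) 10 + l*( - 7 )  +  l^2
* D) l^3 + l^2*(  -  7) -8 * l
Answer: B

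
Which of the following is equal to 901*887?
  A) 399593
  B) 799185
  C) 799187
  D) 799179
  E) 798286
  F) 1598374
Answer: C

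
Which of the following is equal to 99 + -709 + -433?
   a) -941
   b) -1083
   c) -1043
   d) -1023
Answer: c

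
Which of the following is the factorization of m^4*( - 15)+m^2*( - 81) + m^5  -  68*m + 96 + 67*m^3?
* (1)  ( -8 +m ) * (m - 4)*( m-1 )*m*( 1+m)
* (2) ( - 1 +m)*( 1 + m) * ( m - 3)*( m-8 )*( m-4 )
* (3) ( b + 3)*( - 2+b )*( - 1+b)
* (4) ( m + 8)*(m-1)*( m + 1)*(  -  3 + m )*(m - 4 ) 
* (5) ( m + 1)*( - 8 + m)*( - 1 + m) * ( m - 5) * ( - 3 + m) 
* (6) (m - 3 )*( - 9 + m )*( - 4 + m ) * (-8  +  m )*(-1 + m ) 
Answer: 2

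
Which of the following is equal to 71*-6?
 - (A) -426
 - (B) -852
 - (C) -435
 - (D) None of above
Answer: A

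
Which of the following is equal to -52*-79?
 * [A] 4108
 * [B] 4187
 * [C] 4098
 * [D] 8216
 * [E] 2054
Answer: A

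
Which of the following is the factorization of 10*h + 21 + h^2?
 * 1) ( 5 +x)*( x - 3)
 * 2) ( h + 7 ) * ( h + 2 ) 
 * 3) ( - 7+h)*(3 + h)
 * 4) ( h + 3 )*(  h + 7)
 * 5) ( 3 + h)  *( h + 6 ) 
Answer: 4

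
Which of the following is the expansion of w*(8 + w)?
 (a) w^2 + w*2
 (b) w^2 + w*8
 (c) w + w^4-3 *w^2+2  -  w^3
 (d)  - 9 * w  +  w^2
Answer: b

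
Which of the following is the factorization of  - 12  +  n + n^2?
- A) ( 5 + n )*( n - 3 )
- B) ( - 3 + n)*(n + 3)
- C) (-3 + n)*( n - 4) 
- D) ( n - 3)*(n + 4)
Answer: D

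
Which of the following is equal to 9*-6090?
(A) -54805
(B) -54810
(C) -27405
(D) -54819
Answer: B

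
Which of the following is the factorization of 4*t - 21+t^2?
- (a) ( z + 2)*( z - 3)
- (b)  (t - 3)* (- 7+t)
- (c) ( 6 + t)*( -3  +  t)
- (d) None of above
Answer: d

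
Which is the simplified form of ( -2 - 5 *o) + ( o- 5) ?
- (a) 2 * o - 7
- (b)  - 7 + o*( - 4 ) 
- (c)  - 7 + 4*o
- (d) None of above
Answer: b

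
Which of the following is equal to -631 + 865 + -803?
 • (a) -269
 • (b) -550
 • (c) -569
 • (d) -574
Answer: c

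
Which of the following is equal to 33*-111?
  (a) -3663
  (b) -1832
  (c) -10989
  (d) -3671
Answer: a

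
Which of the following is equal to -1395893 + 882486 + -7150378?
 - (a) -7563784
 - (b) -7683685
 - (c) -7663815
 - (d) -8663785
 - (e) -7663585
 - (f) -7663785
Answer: f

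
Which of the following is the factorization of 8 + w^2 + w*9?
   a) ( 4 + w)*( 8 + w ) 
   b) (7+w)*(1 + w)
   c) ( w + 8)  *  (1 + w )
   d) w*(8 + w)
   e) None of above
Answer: c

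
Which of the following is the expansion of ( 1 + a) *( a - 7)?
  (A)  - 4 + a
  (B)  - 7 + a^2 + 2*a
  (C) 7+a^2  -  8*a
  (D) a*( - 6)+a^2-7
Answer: D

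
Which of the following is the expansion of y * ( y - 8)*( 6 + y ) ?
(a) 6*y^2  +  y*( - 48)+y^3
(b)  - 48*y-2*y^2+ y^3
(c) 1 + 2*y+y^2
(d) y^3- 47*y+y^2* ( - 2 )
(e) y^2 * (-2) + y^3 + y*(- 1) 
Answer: b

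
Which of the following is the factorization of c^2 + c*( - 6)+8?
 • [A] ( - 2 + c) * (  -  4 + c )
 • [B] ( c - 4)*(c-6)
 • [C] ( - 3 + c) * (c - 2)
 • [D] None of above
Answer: A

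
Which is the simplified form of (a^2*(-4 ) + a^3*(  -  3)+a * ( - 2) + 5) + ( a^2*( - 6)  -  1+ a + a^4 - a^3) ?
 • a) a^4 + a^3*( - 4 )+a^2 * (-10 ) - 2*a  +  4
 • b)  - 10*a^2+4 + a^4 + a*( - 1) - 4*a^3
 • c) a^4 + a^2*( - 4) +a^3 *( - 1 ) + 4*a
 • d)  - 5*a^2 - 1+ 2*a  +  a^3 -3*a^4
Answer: b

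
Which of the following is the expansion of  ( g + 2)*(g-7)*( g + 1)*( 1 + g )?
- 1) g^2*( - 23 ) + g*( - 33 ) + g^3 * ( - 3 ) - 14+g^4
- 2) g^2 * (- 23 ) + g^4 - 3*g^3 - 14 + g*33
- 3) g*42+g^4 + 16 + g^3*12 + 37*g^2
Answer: 1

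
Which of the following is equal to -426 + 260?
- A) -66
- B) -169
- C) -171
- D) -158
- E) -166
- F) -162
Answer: E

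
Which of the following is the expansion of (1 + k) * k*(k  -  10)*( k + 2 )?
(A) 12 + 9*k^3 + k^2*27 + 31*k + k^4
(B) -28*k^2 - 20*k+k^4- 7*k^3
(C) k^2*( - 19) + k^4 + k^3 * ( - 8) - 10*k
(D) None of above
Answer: B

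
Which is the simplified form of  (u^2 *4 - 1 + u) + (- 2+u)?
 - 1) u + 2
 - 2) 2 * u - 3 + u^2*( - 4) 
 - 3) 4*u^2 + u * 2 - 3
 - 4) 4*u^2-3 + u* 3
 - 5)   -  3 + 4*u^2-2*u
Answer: 3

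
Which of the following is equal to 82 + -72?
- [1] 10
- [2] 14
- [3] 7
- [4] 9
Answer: 1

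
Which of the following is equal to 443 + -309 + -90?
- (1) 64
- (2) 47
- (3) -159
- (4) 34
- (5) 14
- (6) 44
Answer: 6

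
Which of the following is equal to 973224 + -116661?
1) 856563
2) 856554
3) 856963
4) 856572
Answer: 1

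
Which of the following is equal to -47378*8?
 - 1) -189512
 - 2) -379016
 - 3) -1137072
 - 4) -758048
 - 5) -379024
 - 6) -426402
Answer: 5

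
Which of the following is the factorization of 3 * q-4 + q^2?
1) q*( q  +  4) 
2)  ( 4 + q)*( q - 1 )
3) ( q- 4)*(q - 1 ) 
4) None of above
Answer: 2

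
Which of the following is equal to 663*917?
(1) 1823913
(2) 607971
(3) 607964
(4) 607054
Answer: 2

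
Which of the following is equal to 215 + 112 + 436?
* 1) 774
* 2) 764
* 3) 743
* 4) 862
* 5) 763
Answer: 5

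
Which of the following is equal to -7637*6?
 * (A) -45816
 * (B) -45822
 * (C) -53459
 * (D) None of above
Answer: B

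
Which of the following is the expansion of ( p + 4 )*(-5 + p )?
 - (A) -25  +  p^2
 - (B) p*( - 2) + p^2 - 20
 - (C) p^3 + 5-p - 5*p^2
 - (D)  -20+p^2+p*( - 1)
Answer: D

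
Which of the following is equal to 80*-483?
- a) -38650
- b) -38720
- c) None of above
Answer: c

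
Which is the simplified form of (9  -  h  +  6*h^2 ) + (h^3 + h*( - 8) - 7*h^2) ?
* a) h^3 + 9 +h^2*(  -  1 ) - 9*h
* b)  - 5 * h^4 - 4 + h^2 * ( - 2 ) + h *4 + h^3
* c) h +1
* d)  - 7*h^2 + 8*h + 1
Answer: a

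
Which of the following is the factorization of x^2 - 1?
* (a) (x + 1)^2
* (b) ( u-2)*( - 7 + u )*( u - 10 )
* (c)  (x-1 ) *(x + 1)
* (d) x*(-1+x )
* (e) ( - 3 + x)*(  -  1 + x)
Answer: c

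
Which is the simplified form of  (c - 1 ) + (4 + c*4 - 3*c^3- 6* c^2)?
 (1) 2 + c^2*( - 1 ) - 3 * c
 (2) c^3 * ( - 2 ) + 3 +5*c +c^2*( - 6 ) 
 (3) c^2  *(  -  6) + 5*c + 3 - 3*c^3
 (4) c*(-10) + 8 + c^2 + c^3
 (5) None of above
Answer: 3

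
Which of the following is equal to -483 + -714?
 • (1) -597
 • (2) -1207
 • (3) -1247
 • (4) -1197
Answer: 4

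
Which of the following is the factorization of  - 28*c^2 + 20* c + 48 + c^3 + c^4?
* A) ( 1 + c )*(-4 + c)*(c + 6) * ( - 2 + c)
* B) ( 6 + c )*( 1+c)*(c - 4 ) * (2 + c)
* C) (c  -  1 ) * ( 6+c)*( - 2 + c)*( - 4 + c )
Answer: A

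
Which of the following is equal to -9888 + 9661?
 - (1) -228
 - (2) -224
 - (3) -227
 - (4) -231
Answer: 3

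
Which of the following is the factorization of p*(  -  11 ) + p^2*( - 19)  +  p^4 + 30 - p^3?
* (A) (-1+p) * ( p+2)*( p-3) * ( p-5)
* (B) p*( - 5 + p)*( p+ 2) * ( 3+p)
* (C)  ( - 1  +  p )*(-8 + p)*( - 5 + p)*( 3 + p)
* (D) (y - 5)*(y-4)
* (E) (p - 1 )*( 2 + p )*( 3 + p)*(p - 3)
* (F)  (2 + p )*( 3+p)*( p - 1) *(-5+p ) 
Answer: F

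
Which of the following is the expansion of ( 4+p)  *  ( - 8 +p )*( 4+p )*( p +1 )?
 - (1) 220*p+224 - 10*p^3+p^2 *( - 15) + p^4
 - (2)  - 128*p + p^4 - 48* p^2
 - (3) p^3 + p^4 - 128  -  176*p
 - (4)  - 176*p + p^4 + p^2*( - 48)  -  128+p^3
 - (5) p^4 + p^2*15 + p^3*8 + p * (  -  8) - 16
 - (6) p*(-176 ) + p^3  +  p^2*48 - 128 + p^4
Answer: 4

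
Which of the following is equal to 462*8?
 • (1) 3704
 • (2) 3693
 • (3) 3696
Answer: 3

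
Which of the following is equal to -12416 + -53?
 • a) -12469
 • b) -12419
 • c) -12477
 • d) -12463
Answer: a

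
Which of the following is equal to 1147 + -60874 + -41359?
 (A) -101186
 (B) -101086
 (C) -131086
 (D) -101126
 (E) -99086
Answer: B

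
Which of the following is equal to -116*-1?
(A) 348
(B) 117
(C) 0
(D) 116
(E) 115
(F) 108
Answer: D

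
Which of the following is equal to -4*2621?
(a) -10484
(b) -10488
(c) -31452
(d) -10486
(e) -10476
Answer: a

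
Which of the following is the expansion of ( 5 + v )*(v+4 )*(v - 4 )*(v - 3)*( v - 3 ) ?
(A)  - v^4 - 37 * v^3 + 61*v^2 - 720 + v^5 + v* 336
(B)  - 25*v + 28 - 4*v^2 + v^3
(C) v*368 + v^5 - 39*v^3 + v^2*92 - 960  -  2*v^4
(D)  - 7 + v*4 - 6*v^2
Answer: A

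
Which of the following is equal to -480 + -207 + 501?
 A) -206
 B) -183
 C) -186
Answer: C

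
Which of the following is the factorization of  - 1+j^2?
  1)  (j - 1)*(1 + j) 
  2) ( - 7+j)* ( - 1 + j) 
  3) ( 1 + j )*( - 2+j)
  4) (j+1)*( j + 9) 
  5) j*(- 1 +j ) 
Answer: 1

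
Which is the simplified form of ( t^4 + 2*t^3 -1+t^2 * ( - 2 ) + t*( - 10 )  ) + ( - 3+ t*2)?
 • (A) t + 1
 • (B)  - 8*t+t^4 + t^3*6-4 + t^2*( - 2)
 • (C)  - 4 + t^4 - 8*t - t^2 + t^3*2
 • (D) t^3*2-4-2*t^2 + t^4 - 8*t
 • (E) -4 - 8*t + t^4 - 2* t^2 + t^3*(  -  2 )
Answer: D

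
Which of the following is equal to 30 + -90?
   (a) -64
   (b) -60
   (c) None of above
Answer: b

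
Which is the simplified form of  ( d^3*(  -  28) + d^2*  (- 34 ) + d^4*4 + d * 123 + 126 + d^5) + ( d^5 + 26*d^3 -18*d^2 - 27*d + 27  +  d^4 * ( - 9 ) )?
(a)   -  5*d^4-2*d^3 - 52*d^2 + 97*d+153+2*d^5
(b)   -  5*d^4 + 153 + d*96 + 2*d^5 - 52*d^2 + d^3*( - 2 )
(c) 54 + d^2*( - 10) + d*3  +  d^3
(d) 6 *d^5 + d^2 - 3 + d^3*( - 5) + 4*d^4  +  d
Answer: b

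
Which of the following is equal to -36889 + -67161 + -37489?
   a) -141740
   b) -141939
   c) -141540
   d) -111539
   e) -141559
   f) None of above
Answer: f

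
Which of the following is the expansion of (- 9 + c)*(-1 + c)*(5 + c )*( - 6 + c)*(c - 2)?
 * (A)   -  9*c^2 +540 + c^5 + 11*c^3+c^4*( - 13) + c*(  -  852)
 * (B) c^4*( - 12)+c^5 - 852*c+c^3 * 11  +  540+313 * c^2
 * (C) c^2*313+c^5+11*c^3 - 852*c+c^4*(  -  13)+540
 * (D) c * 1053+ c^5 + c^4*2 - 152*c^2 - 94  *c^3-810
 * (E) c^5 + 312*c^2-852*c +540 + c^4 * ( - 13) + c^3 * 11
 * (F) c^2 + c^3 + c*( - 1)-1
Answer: C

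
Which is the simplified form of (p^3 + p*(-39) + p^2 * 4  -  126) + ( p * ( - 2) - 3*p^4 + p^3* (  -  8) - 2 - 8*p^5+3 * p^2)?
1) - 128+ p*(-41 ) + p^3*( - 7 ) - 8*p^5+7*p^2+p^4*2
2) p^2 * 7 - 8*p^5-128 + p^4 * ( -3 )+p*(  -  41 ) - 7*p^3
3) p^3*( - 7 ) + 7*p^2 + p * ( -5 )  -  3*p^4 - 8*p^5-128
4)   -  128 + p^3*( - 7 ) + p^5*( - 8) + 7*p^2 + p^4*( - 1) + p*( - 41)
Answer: 2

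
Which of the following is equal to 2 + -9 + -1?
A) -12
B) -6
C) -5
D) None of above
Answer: D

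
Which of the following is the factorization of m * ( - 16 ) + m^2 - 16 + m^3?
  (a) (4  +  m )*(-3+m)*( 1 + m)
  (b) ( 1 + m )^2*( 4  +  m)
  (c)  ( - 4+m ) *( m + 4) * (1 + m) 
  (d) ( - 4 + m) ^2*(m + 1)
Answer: c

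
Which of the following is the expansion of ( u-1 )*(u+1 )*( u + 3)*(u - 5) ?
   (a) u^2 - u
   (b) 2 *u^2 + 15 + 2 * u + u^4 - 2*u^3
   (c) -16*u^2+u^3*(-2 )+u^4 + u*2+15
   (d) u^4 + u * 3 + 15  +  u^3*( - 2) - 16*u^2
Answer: c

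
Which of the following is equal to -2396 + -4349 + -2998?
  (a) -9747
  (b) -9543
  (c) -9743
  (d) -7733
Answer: c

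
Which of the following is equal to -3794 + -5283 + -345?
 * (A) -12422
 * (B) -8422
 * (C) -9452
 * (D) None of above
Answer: D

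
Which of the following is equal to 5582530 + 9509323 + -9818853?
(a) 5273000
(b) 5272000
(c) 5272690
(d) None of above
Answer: a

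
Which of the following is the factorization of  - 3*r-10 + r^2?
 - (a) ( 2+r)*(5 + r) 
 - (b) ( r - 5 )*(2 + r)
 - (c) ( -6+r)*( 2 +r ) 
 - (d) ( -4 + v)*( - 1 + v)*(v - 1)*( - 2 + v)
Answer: b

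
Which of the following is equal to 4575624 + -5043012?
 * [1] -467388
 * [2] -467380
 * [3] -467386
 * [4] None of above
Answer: 1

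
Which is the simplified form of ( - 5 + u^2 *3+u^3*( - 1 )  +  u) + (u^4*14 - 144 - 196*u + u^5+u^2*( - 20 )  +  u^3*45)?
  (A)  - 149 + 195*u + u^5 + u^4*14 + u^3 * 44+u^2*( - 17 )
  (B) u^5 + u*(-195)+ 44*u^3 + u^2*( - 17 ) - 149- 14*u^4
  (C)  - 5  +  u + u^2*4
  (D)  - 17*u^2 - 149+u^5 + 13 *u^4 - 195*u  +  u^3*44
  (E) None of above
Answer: E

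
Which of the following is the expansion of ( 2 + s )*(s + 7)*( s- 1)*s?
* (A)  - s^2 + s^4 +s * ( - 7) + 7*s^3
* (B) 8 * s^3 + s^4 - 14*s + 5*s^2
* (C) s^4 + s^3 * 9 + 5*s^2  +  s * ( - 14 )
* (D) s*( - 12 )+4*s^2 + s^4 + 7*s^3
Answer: B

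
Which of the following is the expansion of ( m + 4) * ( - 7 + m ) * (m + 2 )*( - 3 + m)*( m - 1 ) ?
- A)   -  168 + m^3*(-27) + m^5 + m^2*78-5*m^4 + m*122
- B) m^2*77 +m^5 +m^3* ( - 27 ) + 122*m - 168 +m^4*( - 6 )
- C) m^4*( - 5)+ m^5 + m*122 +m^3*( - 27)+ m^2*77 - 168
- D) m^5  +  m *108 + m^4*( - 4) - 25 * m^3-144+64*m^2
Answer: C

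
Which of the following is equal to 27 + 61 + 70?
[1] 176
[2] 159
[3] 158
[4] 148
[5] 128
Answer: 3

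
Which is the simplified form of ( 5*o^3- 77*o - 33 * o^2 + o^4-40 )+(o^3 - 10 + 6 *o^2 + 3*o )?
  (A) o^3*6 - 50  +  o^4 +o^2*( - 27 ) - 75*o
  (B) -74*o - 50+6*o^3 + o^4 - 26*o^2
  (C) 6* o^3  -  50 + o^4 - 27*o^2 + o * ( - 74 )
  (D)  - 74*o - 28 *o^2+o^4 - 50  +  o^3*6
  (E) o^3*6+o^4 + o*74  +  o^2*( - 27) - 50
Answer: C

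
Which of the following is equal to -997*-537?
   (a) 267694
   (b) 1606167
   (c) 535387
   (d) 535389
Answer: d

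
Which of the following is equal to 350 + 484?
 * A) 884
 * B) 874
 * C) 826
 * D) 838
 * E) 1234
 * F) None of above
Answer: F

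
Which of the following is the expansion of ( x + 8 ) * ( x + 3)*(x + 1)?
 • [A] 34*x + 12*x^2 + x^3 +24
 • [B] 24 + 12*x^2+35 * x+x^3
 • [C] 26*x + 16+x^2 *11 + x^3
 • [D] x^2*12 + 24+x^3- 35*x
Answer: B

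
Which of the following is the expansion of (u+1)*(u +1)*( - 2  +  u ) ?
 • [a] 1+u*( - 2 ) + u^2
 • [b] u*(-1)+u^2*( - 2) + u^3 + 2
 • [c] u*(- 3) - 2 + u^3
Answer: c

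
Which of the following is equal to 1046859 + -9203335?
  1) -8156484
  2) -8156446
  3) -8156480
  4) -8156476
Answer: 4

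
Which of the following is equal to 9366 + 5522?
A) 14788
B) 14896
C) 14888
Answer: C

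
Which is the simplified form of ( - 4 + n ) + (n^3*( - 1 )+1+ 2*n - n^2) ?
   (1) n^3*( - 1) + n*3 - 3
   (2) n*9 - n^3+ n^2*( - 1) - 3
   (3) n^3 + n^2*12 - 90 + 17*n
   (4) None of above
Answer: 4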